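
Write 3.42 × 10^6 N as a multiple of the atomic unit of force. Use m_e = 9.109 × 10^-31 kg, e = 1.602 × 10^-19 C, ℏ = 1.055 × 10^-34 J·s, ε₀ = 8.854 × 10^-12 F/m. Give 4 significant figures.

atomic unit of force: F_au = E_h/a₀ = m_e²e⁶/((4πε₀)³ℏ⁴) = 8.220 × 10^-8 N.
3.42 × 10^6 / 8.220 × 10^-8 = 4.161 × 10^13

4.161 × 10^13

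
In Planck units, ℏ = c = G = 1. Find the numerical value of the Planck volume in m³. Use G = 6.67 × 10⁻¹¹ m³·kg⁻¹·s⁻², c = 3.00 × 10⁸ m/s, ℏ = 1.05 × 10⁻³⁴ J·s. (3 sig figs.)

4.18 × 10⁻¹⁰⁵ m³

From ℏ = c = G = 1 the volume scale is V_P = (ℏG/c³)^(3/2).
  = √(1.75 × 10⁻²⁰⁹)
  = 4.18 × 10⁻¹⁰⁵ m³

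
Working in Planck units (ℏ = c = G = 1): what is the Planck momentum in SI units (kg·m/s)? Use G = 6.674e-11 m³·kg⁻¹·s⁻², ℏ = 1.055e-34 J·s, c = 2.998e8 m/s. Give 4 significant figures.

The unique combination of the constants set to 1 with dimensions of momentum is p_P = √(ℏc³/G).
  = √(42.60)
  = 6.527 kg·m/s

6.527 kg·m/s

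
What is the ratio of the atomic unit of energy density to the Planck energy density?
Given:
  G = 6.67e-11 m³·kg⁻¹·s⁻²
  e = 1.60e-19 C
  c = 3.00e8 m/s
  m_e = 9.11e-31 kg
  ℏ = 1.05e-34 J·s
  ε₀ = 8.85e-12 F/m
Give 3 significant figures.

6.44e-101

atomic unit of energy density: u_au = E_h/a₀³ = m_e⁴e¹⁰/((4πε₀)⁵ℏ⁸) = 3.01e13 J/m³
Planck energy density: u_P = c⁷/(ℏG²) = 4.68e113 J/m³
ratio = 3.01e13 / 4.68e113 = 6.44e-101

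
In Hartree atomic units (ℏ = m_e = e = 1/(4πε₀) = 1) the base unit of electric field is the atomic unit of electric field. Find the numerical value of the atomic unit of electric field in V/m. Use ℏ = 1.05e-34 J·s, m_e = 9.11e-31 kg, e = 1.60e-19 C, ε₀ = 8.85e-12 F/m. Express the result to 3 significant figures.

E_au = E_h/(e a₀) = m_e²e⁵/((4πε₀)³ℏ⁴)
E_h = 4.38e-18 J
a₀ = 5.26e-11 m
E_h/(e·a₀) = 5.20e11 V/m

5.20e11 V/m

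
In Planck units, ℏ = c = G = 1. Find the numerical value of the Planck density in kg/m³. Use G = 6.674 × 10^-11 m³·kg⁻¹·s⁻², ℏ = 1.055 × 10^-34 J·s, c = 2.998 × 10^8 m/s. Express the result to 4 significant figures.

Dimensional analysis gives ρ_P = c⁵/(ℏG²).
  = 2.422 × 10^42 / 4.699 × 10^-55
  = 5.154 × 10^96 kg/m³

5.154 × 10^96 kg/m³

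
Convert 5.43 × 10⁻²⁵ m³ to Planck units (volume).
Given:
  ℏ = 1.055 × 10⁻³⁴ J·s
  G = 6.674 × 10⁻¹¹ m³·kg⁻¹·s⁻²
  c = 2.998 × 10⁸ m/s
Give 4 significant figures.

1.286 × 10⁸⁰

Planck volume: V_P = (ℏG/c³)^(3/2) = 4.224 × 10⁻¹⁰⁵ m³.
5.43 × 10⁻²⁵ / 4.224 × 10⁻¹⁰⁵ = 1.286 × 10⁸⁰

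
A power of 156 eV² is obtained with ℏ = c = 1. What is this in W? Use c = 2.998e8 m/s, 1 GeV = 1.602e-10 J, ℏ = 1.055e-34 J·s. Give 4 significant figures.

Power is [E]/[T] = [E]²/ℏ.
1 GeV² → 1/ℏ × (1 GeV in J)² = 2.433e14 W.
Convert the energy scale: 156 eV² = 1.56e-16 GeV².
Result: 1.56e-16 × 2.433e14 = 0.03795 W.

0.03795 W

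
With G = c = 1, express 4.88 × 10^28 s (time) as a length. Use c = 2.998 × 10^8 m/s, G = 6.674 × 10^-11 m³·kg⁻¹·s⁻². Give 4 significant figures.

Time → length via c.
4.88 × 10^28 s × (c) = 1.463 × 10^37 m

1.463 × 10^37 m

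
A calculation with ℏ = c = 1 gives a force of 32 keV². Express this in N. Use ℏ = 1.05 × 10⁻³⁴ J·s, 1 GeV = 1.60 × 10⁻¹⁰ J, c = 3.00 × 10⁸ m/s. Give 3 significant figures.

2.60 × 10⁻⁵ N

Force is [E]/[L] = [E]²/(ℏc); restore (ℏc)⁻¹.
1 GeV² → 1/(ℏc) × (1 GeV in J)² = 8.13 × 10⁵ N.
Convert the energy scale: 32 keV² = 3.20 × 10⁻¹¹ GeV².
Result: 3.20 × 10⁻¹¹ × 8.13 × 10⁵ = 2.60 × 10⁻⁵ N.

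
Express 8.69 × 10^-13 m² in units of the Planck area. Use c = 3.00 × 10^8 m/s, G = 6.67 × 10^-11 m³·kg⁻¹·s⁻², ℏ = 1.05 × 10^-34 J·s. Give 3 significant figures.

Planck area: A_P = ℏG/c³ = 2.59 × 10^-70 m².
8.69 × 10^-13 / 2.59 × 10^-70 = 3.35 × 10^57

3.35 × 10^57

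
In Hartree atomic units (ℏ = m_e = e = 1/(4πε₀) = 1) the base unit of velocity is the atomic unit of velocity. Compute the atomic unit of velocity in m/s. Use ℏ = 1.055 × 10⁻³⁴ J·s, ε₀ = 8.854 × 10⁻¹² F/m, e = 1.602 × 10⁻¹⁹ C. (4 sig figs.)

v_au = e²/(4πε₀ℏ)
  = 2.566 × 10⁻³⁸ / 1.174 × 10⁻⁴⁴
  = 2.186 × 10⁶ m/s

2.186 × 10⁶ m/s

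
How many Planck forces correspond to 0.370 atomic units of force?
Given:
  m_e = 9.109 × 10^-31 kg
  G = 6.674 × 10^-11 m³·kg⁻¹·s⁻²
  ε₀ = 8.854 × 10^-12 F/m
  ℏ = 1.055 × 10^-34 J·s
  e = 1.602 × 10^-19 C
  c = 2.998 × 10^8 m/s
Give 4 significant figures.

2.513 × 10^-52

atomic unit of force: F_au = E_h/a₀ = m_e²e⁶/((4πε₀)³ℏ⁴) = 8.220 × 10^-8 N
Planck force: F_P = c⁴/G = 1.210 × 10^44 N
0.370 × 8.220 × 10^-8 / 1.210 × 10^44 = 2.513 × 10^-52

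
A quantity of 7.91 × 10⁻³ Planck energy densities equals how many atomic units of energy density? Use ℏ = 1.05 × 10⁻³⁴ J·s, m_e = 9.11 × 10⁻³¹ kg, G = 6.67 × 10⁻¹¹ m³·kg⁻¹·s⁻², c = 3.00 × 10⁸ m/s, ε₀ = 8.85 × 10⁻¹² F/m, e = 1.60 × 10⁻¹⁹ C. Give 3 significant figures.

1.23 × 10⁹⁸

Planck energy density: u_P = c⁷/(ℏG²) = 4.68 × 10¹¹³ J/m³
atomic unit of energy density: u_au = E_h/a₀³ = m_e⁴e¹⁰/((4πε₀)⁵ℏ⁸) = 3.01 × 10¹³ J/m³
7.91 × 10⁻³ × 4.68 × 10¹¹³ / 3.01 × 10¹³ = 1.23 × 10⁹⁸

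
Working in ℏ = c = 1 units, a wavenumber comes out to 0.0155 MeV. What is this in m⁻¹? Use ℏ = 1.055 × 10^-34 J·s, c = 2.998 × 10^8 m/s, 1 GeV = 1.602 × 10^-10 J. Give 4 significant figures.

Inverse length is [E]/(ℏc).
1 GeV → 1/(ℏc) × (1 GeV in J) = 5.065 × 10^15 m⁻¹.
Convert the energy scale: 0.0155 MeV = 1.55 × 10^-5 GeV.
Result: 1.55 × 10^-5 × 5.065 × 10^15 = 7.851 × 10^10 m⁻¹.

7.851 × 10^10 m⁻¹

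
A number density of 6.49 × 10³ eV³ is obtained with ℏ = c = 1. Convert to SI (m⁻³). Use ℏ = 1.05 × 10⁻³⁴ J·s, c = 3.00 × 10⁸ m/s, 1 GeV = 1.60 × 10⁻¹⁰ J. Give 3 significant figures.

8.50 × 10²³ m⁻³

Number density is [L]⁻³ = [E]³/(ℏc)³.
1 GeV³ → 1/(ℏc)³ × (1 GeV in J)³ = 1.31 × 10⁴⁷ m⁻³.
Convert the energy scale: 6.49 × 10³ eV³ = 6.49 × 10⁻²⁴ GeV³.
Result: 6.49 × 10⁻²⁴ × 1.31 × 10⁴⁷ = 8.50 × 10²³ m⁻³.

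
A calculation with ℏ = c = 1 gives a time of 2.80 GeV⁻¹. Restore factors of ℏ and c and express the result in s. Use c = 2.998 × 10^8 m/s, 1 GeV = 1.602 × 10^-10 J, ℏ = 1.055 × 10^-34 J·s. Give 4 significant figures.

A time is [E]⁻¹ in ℏ=c=1; restore one factor of ℏ.
1 GeV⁻¹ → ℏ × (1 GeV in J)⁻¹ = 6.586 × 10^-25 s.
Result: 2.80 × 6.586 × 10^-25 = 1.844 × 10^-24 s.

1.844 × 10^-24 s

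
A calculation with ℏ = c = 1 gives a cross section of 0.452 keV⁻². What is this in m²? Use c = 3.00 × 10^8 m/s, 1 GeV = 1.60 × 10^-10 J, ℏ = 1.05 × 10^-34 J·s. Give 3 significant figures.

1.75 × 10^-20 m²

Area is [L]² = [E]⁻²·(ℏc)²; restore (ℏc)².
1 GeV⁻² → (ℏc)² × (1 GeV in J)⁻² = 3.88 × 10^-32 m².
Convert the energy scale: 0.452 keV⁻² = 4.52 × 10^11 GeV⁻².
Result: 4.52 × 10^11 × 3.88 × 10^-32 = 1.75 × 10^-20 m².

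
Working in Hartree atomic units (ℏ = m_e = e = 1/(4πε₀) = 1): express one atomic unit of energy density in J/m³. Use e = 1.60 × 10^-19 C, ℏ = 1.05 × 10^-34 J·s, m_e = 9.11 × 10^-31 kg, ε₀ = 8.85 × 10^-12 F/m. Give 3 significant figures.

3.01 × 10^13 J/m³

From ℏ = m_e = e = 1/(4πε₀) = 1 the energy density scale is u_au = E_h/a₀³ = m_e⁴e¹⁰/((4πε₀)⁵ℏ⁸).
E_h = 4.38 × 10^-18 J
a₀ = 5.26 × 10^-11 m
E_h/a₀³ = 3.01 × 10^13 J/m³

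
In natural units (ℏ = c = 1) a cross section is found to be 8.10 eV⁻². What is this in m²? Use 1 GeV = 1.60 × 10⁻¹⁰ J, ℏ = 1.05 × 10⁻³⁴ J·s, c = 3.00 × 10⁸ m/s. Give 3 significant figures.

3.14 × 10⁻¹³ m²

Area is [L]² = [E]⁻²·(ℏc)²; restore (ℏc)².
1 GeV⁻² → (ℏc)² × (1 GeV in J)⁻² = 3.88 × 10⁻³² m².
Convert the energy scale: 8.10 eV⁻² = 8.10 × 10¹⁸ GeV⁻².
Result: 8.10 × 10¹⁸ × 3.88 × 10⁻³² = 3.14 × 10⁻¹³ m².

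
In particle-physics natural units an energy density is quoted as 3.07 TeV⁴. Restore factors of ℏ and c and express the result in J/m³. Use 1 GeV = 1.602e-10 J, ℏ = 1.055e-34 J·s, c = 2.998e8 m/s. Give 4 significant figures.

6.391e49 J/m³

[E]/[L]³ = [E]⁴/(ℏc)³; restore (ℏc)⁻³.
1 GeV⁴ → 1/(ℏc)³ × (1 GeV in J)⁴ = 2.082e37 J/m³.
Convert the energy scale: 3.07 TeV⁴ = 3.07e12 GeV⁴.
Result: 3.07e12 × 2.082e37 = 6.391e49 J/m³.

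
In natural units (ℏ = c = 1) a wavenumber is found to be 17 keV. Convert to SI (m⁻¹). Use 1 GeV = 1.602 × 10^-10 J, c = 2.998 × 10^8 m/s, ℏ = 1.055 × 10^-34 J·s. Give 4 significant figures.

8.610 × 10^10 m⁻¹

Inverse length is [E]/(ℏc).
1 GeV → 1/(ℏc) × (1 GeV in J) = 5.065 × 10^15 m⁻¹.
Convert the energy scale: 17 keV = 1.70 × 10^-5 GeV.
Result: 1.70 × 10^-5 × 5.065 × 10^15 = 8.610 × 10^10 m⁻¹.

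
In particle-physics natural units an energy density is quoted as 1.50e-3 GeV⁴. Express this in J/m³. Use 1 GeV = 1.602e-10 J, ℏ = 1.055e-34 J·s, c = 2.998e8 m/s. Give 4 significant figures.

[E]/[L]³ = [E]⁴/(ℏc)³; restore (ℏc)⁻³.
1 GeV⁴ → 1/(ℏc)³ × (1 GeV in J)⁴ = 2.082e37 J/m³.
Result: 1.50e-3 × 2.082e37 = 3.122e34 J/m³.

3.122e34 J/m³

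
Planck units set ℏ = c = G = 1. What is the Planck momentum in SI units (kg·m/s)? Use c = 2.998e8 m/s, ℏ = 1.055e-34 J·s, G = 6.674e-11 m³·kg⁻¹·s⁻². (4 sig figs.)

The unique combination of the constants set to 1 with dimensions of momentum is p_P = √(ℏc³/G).
  = √(42.60)
  = 6.527 kg·m/s

6.527 kg·m/s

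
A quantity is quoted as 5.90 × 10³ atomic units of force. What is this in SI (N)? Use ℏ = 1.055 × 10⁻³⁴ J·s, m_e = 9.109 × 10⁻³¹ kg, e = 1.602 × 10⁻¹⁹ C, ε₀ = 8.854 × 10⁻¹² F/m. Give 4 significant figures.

One atomic unit of force: F_au = E_h/a₀ = m_e²e⁶/((4πε₀)³ℏ⁴) = 8.220 × 10⁻⁸ N.
5.90 × 10³ × 8.220 × 10⁻⁸ N = 4.850 × 10⁻⁴ N

4.850 × 10⁻⁴ N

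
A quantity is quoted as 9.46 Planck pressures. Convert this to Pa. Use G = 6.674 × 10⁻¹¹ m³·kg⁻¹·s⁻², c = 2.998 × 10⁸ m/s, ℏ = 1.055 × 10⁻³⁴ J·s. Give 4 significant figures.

4.382 × 10¹¹⁴ Pa

One Planck pressure: p_P = c⁷/(ℏG²) = 4.632 × 10¹¹³ Pa.
9.46 × 4.632 × 10¹¹³ Pa = 4.382 × 10¹¹⁴ Pa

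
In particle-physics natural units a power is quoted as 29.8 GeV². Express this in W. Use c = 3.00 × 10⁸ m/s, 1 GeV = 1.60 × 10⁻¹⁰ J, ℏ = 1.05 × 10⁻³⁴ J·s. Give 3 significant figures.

7.27 × 10¹⁵ W

Power is [E]/[T] = [E]²/ℏ.
1 GeV² → 1/ℏ × (1 GeV in J)² = 2.44 × 10¹⁴ W.
Result: 29.8 × 2.44 × 10¹⁴ = 7.27 × 10¹⁵ W.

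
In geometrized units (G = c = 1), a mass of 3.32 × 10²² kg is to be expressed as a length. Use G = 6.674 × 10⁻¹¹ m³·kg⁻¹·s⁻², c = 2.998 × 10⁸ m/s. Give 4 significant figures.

2.465 × 10⁻⁵ m

In G = c = 1 units mass has dimensions of length; the conversion factor is G/c².
3.32 × 10²² kg × (G/c²) = 2.465 × 10⁻⁵ m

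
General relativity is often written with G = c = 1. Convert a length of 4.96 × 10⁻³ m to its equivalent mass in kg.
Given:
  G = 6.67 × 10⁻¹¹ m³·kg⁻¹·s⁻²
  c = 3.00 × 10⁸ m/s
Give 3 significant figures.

Length → mass via c²/G.
4.96 × 10⁻³ m × (c²/G) = 6.69 × 10²⁴ kg

6.69 × 10²⁴ kg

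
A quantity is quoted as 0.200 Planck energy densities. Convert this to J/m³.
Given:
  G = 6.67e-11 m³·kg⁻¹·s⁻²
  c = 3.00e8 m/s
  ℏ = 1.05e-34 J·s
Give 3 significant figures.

One Planck energy density: u_P = c⁷/(ℏG²) = 4.68e113 J/m³.
0.200 × 4.68e113 J/m³ = 9.36e112 J/m³

9.36e112 J/m³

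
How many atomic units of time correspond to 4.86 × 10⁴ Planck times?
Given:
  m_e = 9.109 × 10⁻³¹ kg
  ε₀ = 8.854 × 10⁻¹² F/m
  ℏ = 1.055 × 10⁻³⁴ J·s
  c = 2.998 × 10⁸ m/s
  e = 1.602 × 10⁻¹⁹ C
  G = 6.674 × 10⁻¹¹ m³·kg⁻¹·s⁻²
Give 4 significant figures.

Planck time: t_P = √(ℏG/c⁵) = 5.392 × 10⁻⁴⁴ s
atomic unit of time: τ_au = (4πε₀)²ℏ³/(m_e e⁴) = 2.423 × 10⁻¹⁷ s
4.86 × 10⁴ × 5.392 × 10⁻⁴⁴ / 2.423 × 10⁻¹⁷ = 1.082 × 10⁻²²

1.082 × 10⁻²²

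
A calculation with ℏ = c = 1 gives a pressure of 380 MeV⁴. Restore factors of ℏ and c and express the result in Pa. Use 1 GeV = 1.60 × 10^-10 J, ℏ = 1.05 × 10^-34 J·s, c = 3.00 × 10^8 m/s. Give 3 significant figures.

Pressure is [E]/[L]³ = [E]⁴/(ℏc)³.
1 GeV⁴ → 1/(ℏc)³ × (1 GeV in J)⁴ = 2.10 × 10^37 Pa.
Convert the energy scale: 380 MeV⁴ = 3.80 × 10^-10 GeV⁴.
Result: 3.80 × 10^-10 × 2.10 × 10^37 = 7.97 × 10^27 Pa.

7.97 × 10^27 Pa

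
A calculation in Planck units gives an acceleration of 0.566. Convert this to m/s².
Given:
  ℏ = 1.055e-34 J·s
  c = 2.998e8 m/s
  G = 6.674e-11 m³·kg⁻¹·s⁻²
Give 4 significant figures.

One Planck acceleration: a_P = √(c⁷/(ℏG)) = 5.560e51 m/s².
0.566 × 5.560e51 m/s² = 3.147e51 m/s²

3.147e51 m/s²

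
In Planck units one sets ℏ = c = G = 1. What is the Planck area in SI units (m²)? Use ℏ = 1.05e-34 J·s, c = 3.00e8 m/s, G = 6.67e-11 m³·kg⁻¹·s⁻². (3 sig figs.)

A_P = ℏG/c³
  = 7.00e-45 / 2.70e25
  = 2.59e-70 m²

2.59e-70 m²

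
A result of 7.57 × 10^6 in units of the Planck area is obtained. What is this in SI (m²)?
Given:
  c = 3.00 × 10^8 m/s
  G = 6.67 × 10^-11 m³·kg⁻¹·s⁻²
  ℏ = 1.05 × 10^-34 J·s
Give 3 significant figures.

1.96 × 10^-63 m²

One Planck area: A_P = ℏG/c³ = 2.59 × 10^-70 m².
7.57 × 10^6 × 2.59 × 10^-70 m² = 1.96 × 10^-63 m²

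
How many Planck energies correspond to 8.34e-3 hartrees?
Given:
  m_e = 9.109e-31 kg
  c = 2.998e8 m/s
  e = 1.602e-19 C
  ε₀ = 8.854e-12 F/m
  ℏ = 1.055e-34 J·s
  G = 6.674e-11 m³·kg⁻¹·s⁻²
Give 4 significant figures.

1.856e-29

hartree: E_h = m_e e⁴/(4πε₀ℏ)² = 4.354e-18 J
Planck energy: E_P = √(ℏc⁵/G) = 1.957e9 J
8.34e-3 × 4.354e-18 / 1.957e9 = 1.856e-29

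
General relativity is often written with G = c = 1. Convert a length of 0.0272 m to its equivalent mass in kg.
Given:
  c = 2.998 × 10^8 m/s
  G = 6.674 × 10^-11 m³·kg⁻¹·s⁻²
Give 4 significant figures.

3.663 × 10^25 kg

Length → mass via c²/G.
0.0272 m × (c²/G) = 3.663 × 10^25 kg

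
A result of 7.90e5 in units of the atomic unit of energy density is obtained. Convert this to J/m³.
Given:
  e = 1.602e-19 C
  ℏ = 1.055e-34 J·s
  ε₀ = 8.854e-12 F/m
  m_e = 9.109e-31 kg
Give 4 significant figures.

One atomic unit of energy density: u_au = E_h/a₀³ = m_e⁴e¹⁰/((4πε₀)⁵ℏ⁸) = 2.929e13 J/m³.
7.90e5 × 2.929e13 J/m³ = 2.314e19 J/m³

2.314e19 J/m³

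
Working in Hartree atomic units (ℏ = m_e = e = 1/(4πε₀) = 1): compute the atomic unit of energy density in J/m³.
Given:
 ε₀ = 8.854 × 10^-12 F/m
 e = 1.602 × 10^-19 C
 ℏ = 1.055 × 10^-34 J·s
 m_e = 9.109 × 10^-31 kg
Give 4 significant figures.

2.929 × 10^13 J/m³

The unique combination of the constants set to 1 with dimensions of energy density is u_au = E_h/a₀³ = m_e⁴e¹⁰/((4πε₀)⁵ℏ⁸).
E_h = 4.354 × 10^-18 J
a₀ = 5.297 × 10^-11 m
E_h/a₀³ = 2.929 × 10^13 J/m³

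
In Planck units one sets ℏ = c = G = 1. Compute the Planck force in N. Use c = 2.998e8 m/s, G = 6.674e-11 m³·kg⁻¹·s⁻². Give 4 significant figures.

1.210e44 N

F_P = c⁴/G
  = 8.078e33 / 6.674e-11
  = 1.210e44 N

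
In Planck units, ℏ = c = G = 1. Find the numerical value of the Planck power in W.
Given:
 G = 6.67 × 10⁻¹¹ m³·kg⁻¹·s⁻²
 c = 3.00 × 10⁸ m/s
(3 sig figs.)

3.64 × 10⁵² W

From ℏ = c = G = 1 the power scale is P_P = c⁵/G.
  = 2.43 × 10⁴² / 6.67 × 10⁻¹¹
  = 3.64 × 10⁵² W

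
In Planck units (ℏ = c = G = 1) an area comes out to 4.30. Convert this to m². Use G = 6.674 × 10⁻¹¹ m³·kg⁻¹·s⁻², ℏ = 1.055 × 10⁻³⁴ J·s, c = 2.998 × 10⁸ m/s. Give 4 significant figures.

One Planck area: A_P = ℏG/c³ = 2.613 × 10⁻⁷⁰ m².
4.30 × 2.613 × 10⁻⁷⁰ m² = 1.124 × 10⁻⁶⁹ m²

1.124 × 10⁻⁶⁹ m²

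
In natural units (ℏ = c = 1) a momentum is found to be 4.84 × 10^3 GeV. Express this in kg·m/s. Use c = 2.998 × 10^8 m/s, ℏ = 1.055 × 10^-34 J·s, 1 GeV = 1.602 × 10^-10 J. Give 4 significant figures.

Momentum is [E]/c; divide by c.
1 GeV → 1/c × (1 GeV in J) = 5.344 × 10^-19 kg·m/s.
Result: 4.84 × 10^3 × 5.344 × 10^-19 = 2.586 × 10^-15 kg·m/s.

2.586 × 10^-15 kg·m/s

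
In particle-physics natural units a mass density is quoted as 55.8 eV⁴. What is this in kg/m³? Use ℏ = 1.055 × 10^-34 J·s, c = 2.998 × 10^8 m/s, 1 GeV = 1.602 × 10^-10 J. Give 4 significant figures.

1.292 × 10^-14 kg/m³

Mass density is [E]/(c²[L]³) = [E]⁴/(ℏ³c⁵).
1 GeV⁴ → 1/(ℏ³c⁵) × (1 GeV in J)⁴ = 2.316 × 10^20 kg/m³.
Convert the energy scale: 55.8 eV⁴ = 5.58 × 10^-35 GeV⁴.
Result: 5.58 × 10^-35 × 2.316 × 10^20 = 1.292 × 10^-14 kg/m³.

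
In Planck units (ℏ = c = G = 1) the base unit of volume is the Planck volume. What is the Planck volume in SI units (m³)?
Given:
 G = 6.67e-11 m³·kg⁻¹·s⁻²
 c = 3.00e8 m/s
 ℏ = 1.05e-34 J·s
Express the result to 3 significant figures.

4.18e-105 m³

V_P = (ℏG/c³)^(3/2)
  = √(1.75e-209)
  = 4.18e-105 m³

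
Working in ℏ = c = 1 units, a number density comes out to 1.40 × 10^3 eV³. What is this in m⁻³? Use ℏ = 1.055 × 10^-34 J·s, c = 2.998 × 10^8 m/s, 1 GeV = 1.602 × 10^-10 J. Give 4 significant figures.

1.819 × 10^23 m⁻³

Number density is [L]⁻³ = [E]³/(ℏc)³.
1 GeV³ → 1/(ℏc)³ × (1 GeV in J)³ = 1.299 × 10^47 m⁻³.
Convert the energy scale: 1.40 × 10^3 eV³ = 1.40 × 10^-24 GeV³.
Result: 1.40 × 10^-24 × 1.299 × 10^47 = 1.819 × 10^23 m⁻³.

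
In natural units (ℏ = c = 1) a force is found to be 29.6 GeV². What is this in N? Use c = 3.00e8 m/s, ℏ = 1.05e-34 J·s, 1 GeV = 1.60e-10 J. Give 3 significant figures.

2.41e7 N

Force is [E]/[L] = [E]²/(ℏc); restore (ℏc)⁻¹.
1 GeV² → 1/(ℏc) × (1 GeV in J)² = 8.13e5 N.
Result: 29.6 × 8.13e5 = 2.41e7 N.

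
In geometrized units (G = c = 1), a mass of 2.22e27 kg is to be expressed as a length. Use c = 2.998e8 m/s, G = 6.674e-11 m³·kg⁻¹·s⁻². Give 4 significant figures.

In G = c = 1 units mass has dimensions of length; the conversion factor is G/c².
2.22e27 kg × (G/c²) = 1.648 m

1.648 m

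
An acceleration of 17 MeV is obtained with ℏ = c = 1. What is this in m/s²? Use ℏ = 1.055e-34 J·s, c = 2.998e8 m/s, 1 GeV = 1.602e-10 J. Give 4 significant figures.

7.739e30 m/s²

Acceleration is [L]/[T]² = c·[E]/ℏ.
1 GeV → c/ℏ × (1 GeV in J) = 4.552e32 m/s².
Convert the energy scale: 17 MeV = 0.0170 GeV.
Result: 0.0170 × 4.552e32 = 7.739e30 m/s².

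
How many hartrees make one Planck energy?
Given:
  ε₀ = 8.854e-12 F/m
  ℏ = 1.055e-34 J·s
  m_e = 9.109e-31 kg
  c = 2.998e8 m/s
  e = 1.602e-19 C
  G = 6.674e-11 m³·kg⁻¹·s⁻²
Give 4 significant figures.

Planck energy: E_P = √(ℏc⁵/G) = 1.957e9 J
hartree: E_h = m_e e⁴/(4πε₀ℏ)² = 4.354e-18 J
ratio = 1.957e9 / 4.354e-18 = 4.494e26

4.494e26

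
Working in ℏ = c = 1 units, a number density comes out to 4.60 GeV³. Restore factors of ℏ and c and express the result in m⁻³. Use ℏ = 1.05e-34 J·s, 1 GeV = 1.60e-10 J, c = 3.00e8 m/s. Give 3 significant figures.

6.03e47 m⁻³

Number density is [L]⁻³ = [E]³/(ℏc)³.
1 GeV³ → 1/(ℏc)³ × (1 GeV in J)³ = 1.31e47 m⁻³.
Result: 4.60 × 1.31e47 = 6.03e47 m⁻³.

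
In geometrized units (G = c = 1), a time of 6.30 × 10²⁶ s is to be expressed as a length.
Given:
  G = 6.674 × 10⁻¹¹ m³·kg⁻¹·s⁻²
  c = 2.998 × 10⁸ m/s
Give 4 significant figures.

1.889 × 10³⁵ m

Time → length via c.
6.30 × 10²⁶ s × (c) = 1.889 × 10³⁵ m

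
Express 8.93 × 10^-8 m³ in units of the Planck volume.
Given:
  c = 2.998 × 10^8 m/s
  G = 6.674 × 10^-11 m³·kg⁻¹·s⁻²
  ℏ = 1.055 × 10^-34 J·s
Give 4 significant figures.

2.114 × 10^97

Planck volume: V_P = (ℏG/c³)^(3/2) = 4.224 × 10^-105 m³.
8.93 × 10^-8 / 4.224 × 10^-105 = 2.114 × 10^97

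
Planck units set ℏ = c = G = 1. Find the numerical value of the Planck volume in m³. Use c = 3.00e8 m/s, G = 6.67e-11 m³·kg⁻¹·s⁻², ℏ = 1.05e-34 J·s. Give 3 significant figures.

4.18e-105 m³

From ℏ = c = G = 1 the volume scale is V_P = (ℏG/c³)^(3/2).
  = √(1.75e-209)
  = 4.18e-105 m³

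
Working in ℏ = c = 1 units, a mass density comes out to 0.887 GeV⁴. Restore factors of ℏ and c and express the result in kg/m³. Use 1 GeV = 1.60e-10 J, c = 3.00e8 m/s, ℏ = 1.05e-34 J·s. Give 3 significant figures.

2.07e20 kg/m³

Mass density is [E]/(c²[L]³) = [E]⁴/(ℏ³c⁵).
1 GeV⁴ → 1/(ℏ³c⁵) × (1 GeV in J)⁴ = 2.33e20 kg/m³.
Result: 0.887 × 2.33e20 = 2.07e20 kg/m³.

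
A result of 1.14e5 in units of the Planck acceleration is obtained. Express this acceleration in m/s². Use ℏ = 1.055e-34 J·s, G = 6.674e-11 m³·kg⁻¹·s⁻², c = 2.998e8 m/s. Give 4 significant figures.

6.339e56 m/s²

One Planck acceleration: a_P = √(c⁷/(ℏG)) = 5.560e51 m/s².
1.14e5 × 5.560e51 m/s² = 6.339e56 m/s²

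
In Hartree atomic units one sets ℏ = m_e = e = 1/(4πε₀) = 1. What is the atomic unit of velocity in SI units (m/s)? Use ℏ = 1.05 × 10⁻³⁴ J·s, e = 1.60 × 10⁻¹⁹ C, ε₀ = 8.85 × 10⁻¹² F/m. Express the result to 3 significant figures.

v_au = e²/(4πε₀ℏ)
  = 2.56 × 10⁻³⁸ / 1.17 × 10⁻⁴⁴
  = 2.19 × 10⁶ m/s

2.19 × 10⁶ m/s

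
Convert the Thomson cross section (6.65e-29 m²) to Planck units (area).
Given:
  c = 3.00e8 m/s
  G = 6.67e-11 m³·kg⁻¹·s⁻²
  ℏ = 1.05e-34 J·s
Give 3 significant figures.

Planck area: A_P = ℏG/c³ = 2.59e-70 m².
6.65e-29 / 2.59e-70 = 2.56e41

2.56e41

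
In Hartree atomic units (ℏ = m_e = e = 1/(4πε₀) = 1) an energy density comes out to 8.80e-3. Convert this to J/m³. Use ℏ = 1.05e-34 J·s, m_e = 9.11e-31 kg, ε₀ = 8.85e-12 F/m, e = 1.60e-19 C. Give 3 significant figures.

2.65e11 J/m³

One atomic unit of energy density: u_au = E_h/a₀³ = m_e⁴e¹⁰/((4πε₀)⁵ℏ⁸) = 3.01e13 J/m³.
8.80e-3 × 3.01e13 J/m³ = 2.65e11 J/m³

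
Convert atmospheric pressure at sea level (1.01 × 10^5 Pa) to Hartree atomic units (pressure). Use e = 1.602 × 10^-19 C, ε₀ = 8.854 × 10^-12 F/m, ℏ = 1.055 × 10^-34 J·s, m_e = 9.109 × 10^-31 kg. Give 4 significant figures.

atomic unit of pressure: P_au = E_h/a₀³ = m_e⁴e¹⁰/((4πε₀)⁵ℏ⁸) = 2.929 × 10^13 Pa.
1.01 × 10^5 / 2.929 × 10^13 = 3.448 × 10^-9

3.448 × 10^-9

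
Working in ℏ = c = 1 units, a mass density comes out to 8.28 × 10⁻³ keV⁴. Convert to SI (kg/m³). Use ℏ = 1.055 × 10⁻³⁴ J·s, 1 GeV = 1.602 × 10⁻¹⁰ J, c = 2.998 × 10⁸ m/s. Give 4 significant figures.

Mass density is [E]/(c²[L]³) = [E]⁴/(ℏ³c⁵).
1 GeV⁴ → 1/(ℏ³c⁵) × (1 GeV in J)⁴ = 2.316 × 10²⁰ kg/m³.
Convert the energy scale: 8.28 × 10⁻³ keV⁴ = 8.28 × 10⁻²⁷ GeV⁴.
Result: 8.28 × 10⁻²⁷ × 2.316 × 10²⁰ = 1.918 × 10⁻⁶ kg/m³.

1.918 × 10⁻⁶ kg/m³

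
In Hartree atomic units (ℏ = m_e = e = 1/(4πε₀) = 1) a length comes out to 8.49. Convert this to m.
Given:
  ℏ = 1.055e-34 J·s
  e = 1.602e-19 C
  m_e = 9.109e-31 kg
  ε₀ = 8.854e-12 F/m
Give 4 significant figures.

4.497e-10 m

One Bohr radius: a₀ = 4πε₀ℏ²/(m_e e²) = 5.297e-11 m.
8.49 × 5.297e-11 m = 4.497e-10 m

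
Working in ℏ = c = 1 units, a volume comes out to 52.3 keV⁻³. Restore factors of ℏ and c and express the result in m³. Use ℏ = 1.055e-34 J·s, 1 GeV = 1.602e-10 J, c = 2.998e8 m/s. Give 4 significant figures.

Volume is [L]³ = [E]⁻³·(ℏc)³.
1 GeV⁻³ → (ℏc)³ × (1 GeV in J)⁻³ = 7.696e-48 m³.
Convert the energy scale: 52.3 keV⁻³ = 5.23e19 GeV⁻³.
Result: 5.23e19 × 7.696e-48 = 4.025e-28 m³.

4.025e-28 m³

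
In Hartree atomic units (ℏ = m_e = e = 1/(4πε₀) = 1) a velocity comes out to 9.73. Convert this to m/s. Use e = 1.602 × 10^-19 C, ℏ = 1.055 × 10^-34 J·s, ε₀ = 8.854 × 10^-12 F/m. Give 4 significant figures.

One atomic unit of velocity: v_au = e²/(4πε₀ℏ) = 2.186 × 10^6 m/s.
9.73 × 2.186 × 10^6 m/s = 2.127 × 10^7 m/s

2.127 × 10^7 m/s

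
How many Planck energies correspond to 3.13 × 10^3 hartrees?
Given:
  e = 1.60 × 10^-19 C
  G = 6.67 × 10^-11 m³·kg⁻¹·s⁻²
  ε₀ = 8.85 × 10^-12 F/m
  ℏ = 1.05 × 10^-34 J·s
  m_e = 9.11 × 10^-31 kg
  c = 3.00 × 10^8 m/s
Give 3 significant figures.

hartree: E_h = m_e e⁴/(4πε₀ℏ)² = 4.38 × 10^-18 J
Planck energy: E_P = √(ℏc⁵/G) = 1.96 × 10^9 J
3.13 × 10^3 × 4.38 × 10^-18 / 1.96 × 10^9 = 7.01 × 10^-24

7.01 × 10^-24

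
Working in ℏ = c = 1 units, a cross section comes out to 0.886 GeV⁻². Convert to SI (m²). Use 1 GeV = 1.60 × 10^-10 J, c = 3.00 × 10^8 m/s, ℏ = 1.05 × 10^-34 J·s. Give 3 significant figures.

3.43 × 10^-32 m²

Area is [L]² = [E]⁻²·(ℏc)²; restore (ℏc)².
1 GeV⁻² → (ℏc)² × (1 GeV in J)⁻² = 3.88 × 10^-32 m².
Result: 0.886 × 3.88 × 10^-32 = 3.43 × 10^-32 m².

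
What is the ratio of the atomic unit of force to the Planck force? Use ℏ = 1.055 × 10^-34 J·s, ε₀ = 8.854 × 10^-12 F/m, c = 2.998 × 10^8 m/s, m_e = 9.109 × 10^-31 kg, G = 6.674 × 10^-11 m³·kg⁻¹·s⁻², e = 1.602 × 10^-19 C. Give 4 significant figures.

6.791 × 10^-52

atomic unit of force: F_au = E_h/a₀ = m_e²e⁶/((4πε₀)³ℏ⁴) = 8.220 × 10^-8 N
Planck force: F_P = c⁴/G = 1.210 × 10^44 N
ratio = 8.220 × 10^-8 / 1.210 × 10^44 = 6.791 × 10^-52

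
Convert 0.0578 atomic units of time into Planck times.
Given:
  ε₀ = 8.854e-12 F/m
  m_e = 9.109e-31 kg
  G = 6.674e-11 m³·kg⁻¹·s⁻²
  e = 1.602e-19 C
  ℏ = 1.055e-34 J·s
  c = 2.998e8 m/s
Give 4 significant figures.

2.597e25

atomic unit of time: τ_au = (4πε₀)²ℏ³/(m_e e⁴) = 2.423e-17 s
Planck time: t_P = √(ℏG/c⁵) = 5.392e-44 s
0.0578 × 2.423e-17 / 5.392e-44 = 2.597e25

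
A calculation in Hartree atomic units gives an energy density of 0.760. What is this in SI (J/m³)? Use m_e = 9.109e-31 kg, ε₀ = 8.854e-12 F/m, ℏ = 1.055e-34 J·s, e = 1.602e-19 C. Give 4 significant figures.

One atomic unit of energy density: u_au = E_h/a₀³ = m_e⁴e¹⁰/((4πε₀)⁵ℏ⁸) = 2.929e13 J/m³.
0.760 × 2.929e13 J/m³ = 2.226e13 J/m³

2.226e13 J/m³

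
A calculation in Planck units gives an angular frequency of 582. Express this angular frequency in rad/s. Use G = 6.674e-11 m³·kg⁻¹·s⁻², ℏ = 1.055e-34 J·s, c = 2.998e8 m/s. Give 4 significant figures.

One Planck angular frequency: ω_P = √(c⁵/(ℏG)) = 1.855e43 rad/s.
582 × 1.855e43 rad/s = 1.079e46 rad/s

1.079e46 rad/s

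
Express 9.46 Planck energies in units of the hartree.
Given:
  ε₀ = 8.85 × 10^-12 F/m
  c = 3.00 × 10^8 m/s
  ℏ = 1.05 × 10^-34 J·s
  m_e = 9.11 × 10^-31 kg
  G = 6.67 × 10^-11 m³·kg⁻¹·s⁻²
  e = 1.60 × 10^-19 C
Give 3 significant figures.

Planck energy: E_P = √(ℏc⁵/G) = 1.96 × 10^9 J
hartree: E_h = m_e e⁴/(4πε₀ℏ)² = 4.38 × 10^-18 J
9.46 × 1.96 × 10^9 / 4.38 × 10^-18 = 4.23 × 10^27

4.23 × 10^27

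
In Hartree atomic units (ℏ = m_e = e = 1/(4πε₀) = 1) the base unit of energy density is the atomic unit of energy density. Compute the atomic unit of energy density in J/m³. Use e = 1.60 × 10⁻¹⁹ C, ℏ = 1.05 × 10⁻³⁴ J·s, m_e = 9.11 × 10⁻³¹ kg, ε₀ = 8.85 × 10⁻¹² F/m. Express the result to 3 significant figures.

3.01 × 10¹³ J/m³

u_au = E_h/a₀³ = m_e⁴e¹⁰/((4πε₀)⁵ℏ⁸)
E_h = 4.38 × 10⁻¹⁸ J
a₀ = 5.26 × 10⁻¹¹ m
E_h/a₀³ = 3.01 × 10¹³ J/m³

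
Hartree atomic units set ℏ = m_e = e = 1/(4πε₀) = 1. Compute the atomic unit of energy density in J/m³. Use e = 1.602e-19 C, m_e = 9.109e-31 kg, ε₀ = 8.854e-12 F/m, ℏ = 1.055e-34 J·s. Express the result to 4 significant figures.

The unique combination of the constants set to 1 with dimensions of energy density is u_au = E_h/a₀³ = m_e⁴e¹⁰/((4πε₀)⁵ℏ⁸).
E_h = 4.354e-18 J
a₀ = 5.297e-11 m
E_h/a₀³ = 2.929e13 J/m³

2.929e13 J/m³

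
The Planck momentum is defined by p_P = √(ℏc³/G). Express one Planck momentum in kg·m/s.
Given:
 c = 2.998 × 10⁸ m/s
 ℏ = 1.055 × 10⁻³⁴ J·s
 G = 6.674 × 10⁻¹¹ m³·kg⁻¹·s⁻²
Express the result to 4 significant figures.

6.527 kg·m/s

p_P = √(ℏc³/G)
  = √(42.60)
  = 6.527 kg·m/s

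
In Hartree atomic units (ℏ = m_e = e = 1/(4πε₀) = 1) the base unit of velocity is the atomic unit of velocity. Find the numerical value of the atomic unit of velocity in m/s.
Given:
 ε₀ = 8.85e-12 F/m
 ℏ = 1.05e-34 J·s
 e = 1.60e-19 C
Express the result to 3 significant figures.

v_au = e²/(4πε₀ℏ)
  = 2.56e-38 / 1.17e-44
  = 2.19e6 m/s

2.19e6 m/s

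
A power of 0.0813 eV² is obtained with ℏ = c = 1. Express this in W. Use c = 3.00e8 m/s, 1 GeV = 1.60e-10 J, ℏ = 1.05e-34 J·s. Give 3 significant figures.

Power is [E]/[T] = [E]²/ℏ.
1 GeV² → 1/ℏ × (1 GeV in J)² = 2.44e14 W.
Convert the energy scale: 0.0813 eV² = 8.13e-20 GeV².
Result: 8.13e-20 × 2.44e14 = 1.98e-5 W.

1.98e-5 W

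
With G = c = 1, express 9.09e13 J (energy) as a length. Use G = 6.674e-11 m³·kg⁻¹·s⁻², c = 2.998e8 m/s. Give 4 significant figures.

7.510e-31 m

Energy → length via G/c⁴.
9.09e13 J × (G/c⁴) = 7.510e-31 m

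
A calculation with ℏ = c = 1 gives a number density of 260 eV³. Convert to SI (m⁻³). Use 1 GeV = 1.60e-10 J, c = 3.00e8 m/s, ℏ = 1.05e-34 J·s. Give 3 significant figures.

3.41e22 m⁻³

Number density is [L]⁻³ = [E]³/(ℏc)³.
1 GeV³ → 1/(ℏc)³ × (1 GeV in J)³ = 1.31e47 m⁻³.
Convert the energy scale: 260 eV³ = 2.60e-25 GeV³.
Result: 2.60e-25 × 1.31e47 = 3.41e22 m⁻³.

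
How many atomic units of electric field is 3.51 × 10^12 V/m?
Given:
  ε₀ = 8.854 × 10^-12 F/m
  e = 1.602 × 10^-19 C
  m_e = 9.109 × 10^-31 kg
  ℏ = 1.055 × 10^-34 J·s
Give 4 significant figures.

atomic unit of electric field: E_au = E_h/(e a₀) = m_e²e⁵/((4πε₀)³ℏ⁴) = 5.131 × 10^11 V/m.
3.51 × 10^12 / 5.131 × 10^11 = 6.841

6.841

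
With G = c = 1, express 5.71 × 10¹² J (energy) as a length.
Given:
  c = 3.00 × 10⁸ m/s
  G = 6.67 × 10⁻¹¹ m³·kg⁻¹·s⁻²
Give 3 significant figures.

4.70 × 10⁻³² m

Energy → length via G/c⁴.
5.71 × 10¹² J × (G/c⁴) = 4.70 × 10⁻³² m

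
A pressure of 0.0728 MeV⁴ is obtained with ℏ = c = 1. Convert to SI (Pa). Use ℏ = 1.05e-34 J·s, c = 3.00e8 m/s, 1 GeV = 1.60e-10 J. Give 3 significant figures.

Pressure is [E]/[L]³ = [E]⁴/(ℏc)³.
1 GeV⁴ → 1/(ℏc)³ × (1 GeV in J)⁴ = 2.10e37 Pa.
Convert the energy scale: 0.0728 MeV⁴ = 7.28e-14 GeV⁴.
Result: 7.28e-14 × 2.10e37 = 1.53e24 Pa.

1.53e24 Pa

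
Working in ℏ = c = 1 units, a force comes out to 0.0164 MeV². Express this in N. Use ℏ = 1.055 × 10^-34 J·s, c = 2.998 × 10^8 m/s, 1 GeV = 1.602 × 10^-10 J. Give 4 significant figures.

Force is [E]/[L] = [E]²/(ℏc); restore (ℏc)⁻¹.
1 GeV² → 1/(ℏc) × (1 GeV in J)² = 8.114 × 10^5 N.
Convert the energy scale: 0.0164 MeV² = 1.64 × 10^-8 GeV².
Result: 1.64 × 10^-8 × 8.114 × 10^5 = 0.01331 N.

0.01331 N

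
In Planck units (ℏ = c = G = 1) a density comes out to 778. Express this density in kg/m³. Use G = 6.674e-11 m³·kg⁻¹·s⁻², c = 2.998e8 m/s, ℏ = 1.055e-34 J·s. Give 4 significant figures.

4.010e99 kg/m³

One Planck density: ρ_P = c⁵/(ℏG²) = 5.154e96 kg/m³.
778 × 5.154e96 kg/m³ = 4.010e99 kg/m³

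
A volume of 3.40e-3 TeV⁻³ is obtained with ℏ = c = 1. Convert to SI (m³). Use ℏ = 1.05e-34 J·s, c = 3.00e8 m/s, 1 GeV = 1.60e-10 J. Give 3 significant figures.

Volume is [L]³ = [E]⁻³·(ℏc)³.
1 GeV⁻³ → (ℏc)³ × (1 GeV in J)⁻³ = 7.63e-48 m³.
Convert the energy scale: 3.40e-3 TeV⁻³ = 3.40e-12 GeV⁻³.
Result: 3.40e-12 × 7.63e-48 = 2.59e-59 m³.

2.59e-59 m³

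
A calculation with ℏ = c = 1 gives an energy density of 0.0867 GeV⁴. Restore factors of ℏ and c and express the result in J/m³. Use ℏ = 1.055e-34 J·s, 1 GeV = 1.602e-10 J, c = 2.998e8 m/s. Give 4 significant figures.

1.805e36 J/m³

[E]/[L]³ = [E]⁴/(ℏc)³; restore (ℏc)⁻³.
1 GeV⁴ → 1/(ℏc)³ × (1 GeV in J)⁴ = 2.082e37 J/m³.
Result: 0.0867 × 2.082e37 = 1.805e36 J/m³.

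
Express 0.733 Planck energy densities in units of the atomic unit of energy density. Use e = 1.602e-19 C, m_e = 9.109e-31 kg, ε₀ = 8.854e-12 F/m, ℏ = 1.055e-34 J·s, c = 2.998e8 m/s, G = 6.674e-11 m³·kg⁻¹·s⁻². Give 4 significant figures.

Planck energy density: u_P = c⁷/(ℏG²) = 4.632e113 J/m³
atomic unit of energy density: u_au = E_h/a₀³ = m_e⁴e¹⁰/((4πε₀)⁵ℏ⁸) = 2.929e13 J/m³
0.733 × 4.632e113 / 2.929e13 = 1.159e100

1.159e100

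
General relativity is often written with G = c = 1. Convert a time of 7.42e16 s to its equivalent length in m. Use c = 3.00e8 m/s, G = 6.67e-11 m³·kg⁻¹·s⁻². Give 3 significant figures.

2.23e25 m

Time → length via c.
7.42e16 s × (c) = 2.23e25 m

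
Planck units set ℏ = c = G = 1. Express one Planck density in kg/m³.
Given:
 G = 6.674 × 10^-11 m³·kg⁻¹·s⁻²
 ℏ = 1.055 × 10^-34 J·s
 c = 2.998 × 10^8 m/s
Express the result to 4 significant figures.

5.154 × 10^96 kg/m³

Dimensional analysis gives ρ_P = c⁵/(ℏG²).
  = 2.422 × 10^42 / 4.699 × 10^-55
  = 5.154 × 10^96 kg/m³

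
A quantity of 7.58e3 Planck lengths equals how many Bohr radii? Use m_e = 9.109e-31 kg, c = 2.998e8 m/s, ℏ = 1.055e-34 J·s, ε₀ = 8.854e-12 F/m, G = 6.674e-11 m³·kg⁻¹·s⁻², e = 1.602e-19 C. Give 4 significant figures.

2.313e-21

Planck length: ℓ_P = √(ℏG/c³) = 1.616e-35 m
Bohr radius: a₀ = 4πε₀ℏ²/(m_e e²) = 5.297e-11 m
7.58e3 × 1.616e-35 / 5.297e-11 = 2.313e-21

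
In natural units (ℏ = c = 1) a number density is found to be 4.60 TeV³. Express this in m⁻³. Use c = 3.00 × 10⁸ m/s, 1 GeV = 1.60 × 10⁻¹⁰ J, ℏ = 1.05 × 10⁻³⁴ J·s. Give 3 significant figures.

Number density is [L]⁻³ = [E]³/(ℏc)³.
1 GeV³ → 1/(ℏc)³ × (1 GeV in J)³ = 1.31 × 10⁴⁷ m⁻³.
Convert the energy scale: 4.60 TeV³ = 4.60 × 10⁹ GeV³.
Result: 4.60 × 10⁹ × 1.31 × 10⁴⁷ = 6.03 × 10⁵⁶ m⁻³.

6.03 × 10⁵⁶ m⁻³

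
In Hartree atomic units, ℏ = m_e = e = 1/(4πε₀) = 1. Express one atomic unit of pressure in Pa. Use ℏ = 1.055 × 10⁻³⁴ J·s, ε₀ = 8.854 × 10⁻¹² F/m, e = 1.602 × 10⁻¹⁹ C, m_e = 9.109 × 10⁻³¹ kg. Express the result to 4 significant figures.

Dimensional analysis gives P_au = E_h/a₀³ = m_e⁴e¹⁰/((4πε₀)⁵ℏ⁸).
E_h = 4.354 × 10⁻¹⁸ J
a₀ = 5.297 × 10⁻¹¹ m
E_h/a₀³ = 2.929 × 10¹³ Pa

2.929 × 10¹³ Pa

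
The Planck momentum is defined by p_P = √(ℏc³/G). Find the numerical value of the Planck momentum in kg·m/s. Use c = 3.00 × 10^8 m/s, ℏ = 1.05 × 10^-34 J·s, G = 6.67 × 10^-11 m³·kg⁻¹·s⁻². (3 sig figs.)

6.52 kg·m/s

p_P = √(ℏc³/G)
  = √(42.5)
  = 6.52 kg·m/s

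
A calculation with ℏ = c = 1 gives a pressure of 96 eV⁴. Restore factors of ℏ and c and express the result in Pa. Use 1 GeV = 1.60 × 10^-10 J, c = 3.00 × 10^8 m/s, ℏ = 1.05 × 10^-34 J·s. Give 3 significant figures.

2.01 × 10^3 Pa

Pressure is [E]/[L]³ = [E]⁴/(ℏc)³.
1 GeV⁴ → 1/(ℏc)³ × (1 GeV in J)⁴ = 2.10 × 10^37 Pa.
Convert the energy scale: 96 eV⁴ = 9.60 × 10^-35 GeV⁴.
Result: 9.60 × 10^-35 × 2.10 × 10^37 = 2.01 × 10^3 Pa.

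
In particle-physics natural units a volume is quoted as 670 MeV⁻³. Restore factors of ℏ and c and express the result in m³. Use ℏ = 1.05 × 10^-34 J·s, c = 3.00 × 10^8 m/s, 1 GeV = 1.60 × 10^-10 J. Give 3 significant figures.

Volume is [L]³ = [E]⁻³·(ℏc)³.
1 GeV⁻³ → (ℏc)³ × (1 GeV in J)⁻³ = 7.63 × 10^-48 m³.
Convert the energy scale: 670 MeV⁻³ = 6.70 × 10^11 GeV⁻³.
Result: 6.70 × 10^11 × 7.63 × 10^-48 = 5.11 × 10^-36 m³.

5.11 × 10^-36 m³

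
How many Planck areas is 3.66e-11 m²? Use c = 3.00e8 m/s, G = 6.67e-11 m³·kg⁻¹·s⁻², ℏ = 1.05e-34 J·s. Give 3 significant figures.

Planck area: A_P = ℏG/c³ = 2.59e-70 m².
3.66e-11 / 2.59e-70 = 1.41e59

1.41e59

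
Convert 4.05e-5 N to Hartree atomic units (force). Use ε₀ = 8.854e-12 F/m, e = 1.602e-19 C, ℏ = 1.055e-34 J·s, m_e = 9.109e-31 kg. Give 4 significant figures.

492.7

atomic unit of force: F_au = E_h/a₀ = m_e²e⁶/((4πε₀)³ℏ⁴) = 8.220e-8 N.
4.05e-5 / 8.220e-8 = 492.7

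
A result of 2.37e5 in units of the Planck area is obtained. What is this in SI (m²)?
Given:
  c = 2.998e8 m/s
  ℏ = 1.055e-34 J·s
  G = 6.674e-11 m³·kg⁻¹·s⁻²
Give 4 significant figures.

One Planck area: A_P = ℏG/c³ = 2.613e-70 m².
2.37e5 × 2.613e-70 m² = 6.193e-65 m²

6.193e-65 m²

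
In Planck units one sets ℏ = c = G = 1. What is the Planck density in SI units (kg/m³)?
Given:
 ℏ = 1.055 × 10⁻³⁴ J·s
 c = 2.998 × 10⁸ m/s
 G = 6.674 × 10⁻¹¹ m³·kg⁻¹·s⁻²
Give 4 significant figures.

ρ_P = c⁵/(ℏG²)
  = 2.422 × 10⁴² / 4.699 × 10⁻⁵⁵
  = 5.154 × 10⁹⁶ kg/m³

5.154 × 10⁹⁶ kg/m³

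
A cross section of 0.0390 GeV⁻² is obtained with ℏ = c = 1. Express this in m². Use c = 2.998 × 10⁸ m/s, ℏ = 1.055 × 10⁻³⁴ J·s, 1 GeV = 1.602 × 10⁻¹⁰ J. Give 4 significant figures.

1.520 × 10⁻³³ m²

Area is [L]² = [E]⁻²·(ℏc)²; restore (ℏc)².
1 GeV⁻² → (ℏc)² × (1 GeV in J)⁻² = 3.898 × 10⁻³² m².
Result: 0.0390 × 3.898 × 10⁻³² = 1.520 × 10⁻³³ m².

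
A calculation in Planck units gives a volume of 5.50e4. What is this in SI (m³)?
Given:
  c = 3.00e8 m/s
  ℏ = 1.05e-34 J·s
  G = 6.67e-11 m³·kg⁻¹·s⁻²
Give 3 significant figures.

One Planck volume: V_P = (ℏG/c³)^(3/2) = 4.18e-105 m³.
5.50e4 × 4.18e-105 m³ = 2.30e-100 m³

2.30e-100 m³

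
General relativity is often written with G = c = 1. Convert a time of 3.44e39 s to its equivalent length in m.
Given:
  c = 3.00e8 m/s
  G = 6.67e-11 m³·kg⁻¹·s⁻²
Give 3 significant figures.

1.03e48 m

Time → length via c.
3.44e39 s × (c) = 1.03e48 m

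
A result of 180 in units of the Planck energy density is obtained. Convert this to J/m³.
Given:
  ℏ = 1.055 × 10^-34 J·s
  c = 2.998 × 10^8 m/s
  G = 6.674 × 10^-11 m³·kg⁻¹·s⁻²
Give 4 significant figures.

One Planck energy density: u_P = c⁷/(ℏG²) = 4.632 × 10^113 J/m³.
180 × 4.632 × 10^113 J/m³ = 8.338 × 10^115 J/m³

8.338 × 10^115 J/m³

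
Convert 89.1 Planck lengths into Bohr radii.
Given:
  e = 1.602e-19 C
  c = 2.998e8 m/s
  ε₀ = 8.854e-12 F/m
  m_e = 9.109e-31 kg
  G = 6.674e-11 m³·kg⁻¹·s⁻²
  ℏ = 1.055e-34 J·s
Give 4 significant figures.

2.719e-23

Planck length: ℓ_P = √(ℏG/c³) = 1.616e-35 m
Bohr radius: a₀ = 4πε₀ℏ²/(m_e e²) = 5.297e-11 m
89.1 × 1.616e-35 / 5.297e-11 = 2.719e-23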